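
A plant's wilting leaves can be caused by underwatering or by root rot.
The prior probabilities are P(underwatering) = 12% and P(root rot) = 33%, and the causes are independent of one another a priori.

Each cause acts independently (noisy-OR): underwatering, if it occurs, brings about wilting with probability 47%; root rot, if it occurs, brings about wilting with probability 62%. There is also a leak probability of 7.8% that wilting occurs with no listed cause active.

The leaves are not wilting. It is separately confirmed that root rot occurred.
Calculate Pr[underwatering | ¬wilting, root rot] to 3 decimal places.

Pr[underwatering | ¬wilting, root rot] ≈ 0.067

Under noisy-OR, P(wilting | causes) = 1 − (1−0.078)·∏(1−qᵢ) over the active causes.
By total probability over both values of underwatering:
  P(¬wilting | root rot) = 0.35036*0.88 + 0.185691*0.12
        = 0.308317 + 0.022283 = 0.330600
Keeping only the underwatering-present terms gives 0.022283, so
  P(underwatering | ¬wilting, root rot) = 0.022283 / 0.330600 ≈ 0.067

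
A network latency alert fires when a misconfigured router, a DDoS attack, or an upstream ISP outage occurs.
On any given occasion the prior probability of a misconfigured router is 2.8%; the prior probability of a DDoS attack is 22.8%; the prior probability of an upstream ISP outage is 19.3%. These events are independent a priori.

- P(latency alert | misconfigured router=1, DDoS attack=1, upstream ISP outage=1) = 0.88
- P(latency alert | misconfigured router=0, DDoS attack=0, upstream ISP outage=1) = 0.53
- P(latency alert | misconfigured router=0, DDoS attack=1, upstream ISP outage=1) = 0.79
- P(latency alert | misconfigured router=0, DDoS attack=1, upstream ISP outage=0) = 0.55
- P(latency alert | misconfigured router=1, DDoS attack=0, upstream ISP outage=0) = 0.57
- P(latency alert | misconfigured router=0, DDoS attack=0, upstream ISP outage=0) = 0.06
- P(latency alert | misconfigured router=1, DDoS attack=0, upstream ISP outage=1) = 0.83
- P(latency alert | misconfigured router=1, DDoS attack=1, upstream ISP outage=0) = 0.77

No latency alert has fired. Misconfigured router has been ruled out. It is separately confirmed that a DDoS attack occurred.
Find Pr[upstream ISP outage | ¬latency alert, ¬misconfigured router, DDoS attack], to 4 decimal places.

P(¬latency alert | ¬misconfigured router, DDoS attack) = 0.45×0.807 + 0.21×0.193 = 0.363150 + 0.040530 = 0.403680
Restricting to configurations with upstream ISP outage present: 0.21×0.193 = 0.040530.
Hence the posterior is 0.040530/0.403680 ≈ 0.1004.

Pr[upstream ISP outage | ¬latency alert, ¬misconfigured router, DDoS attack] ≈ 0.1004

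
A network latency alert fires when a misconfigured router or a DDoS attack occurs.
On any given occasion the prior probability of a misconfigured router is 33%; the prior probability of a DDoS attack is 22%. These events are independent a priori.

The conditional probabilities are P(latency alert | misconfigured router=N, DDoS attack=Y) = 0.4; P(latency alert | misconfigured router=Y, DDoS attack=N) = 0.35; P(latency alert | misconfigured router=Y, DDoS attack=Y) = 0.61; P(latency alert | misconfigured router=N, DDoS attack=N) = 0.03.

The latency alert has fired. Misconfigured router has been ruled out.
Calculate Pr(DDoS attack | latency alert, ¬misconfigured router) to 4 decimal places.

Pr(DDoS attack | latency alert, ¬misconfigured router) ≈ 0.7899

P(latency alert | ¬misconfigured router) = 0.03*0.78 + 0.4*0.22 = 0.023400 + 0.088000 = 0.111400
Of this, 0.088000 comes from 0.4*0.22 (the DDoS attack=true cases).
P(DDoS attack | latency alert, ¬misconfigured router) = 0.088000 / 0.111400 ≈ 0.7899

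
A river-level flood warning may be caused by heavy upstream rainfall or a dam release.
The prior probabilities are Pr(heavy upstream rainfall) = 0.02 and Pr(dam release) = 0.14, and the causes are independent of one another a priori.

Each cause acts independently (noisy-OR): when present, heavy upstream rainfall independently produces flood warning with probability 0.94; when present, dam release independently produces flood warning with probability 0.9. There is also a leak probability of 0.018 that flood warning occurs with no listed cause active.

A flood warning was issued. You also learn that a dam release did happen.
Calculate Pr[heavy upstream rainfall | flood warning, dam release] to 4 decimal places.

Under noisy-OR, P(flood warning | causes) = 1 − (1−0.018)·∏(1−qᵢ) over the active causes.
Sum P(flood warning|·) weighted by the priors over both values of heavy upstream rainfall:
  P(flood warning | dam release) = 0.9018*0.98 + 0.994108*0.02
        = 0.883764 + 0.019882 = 0.903646
The terms with heavy upstream rainfall present sum to 0.019882, so
  P(heavy upstream rainfall | flood warning, dam release) = 0.019882 / 0.903646 ≈ 0.0220

Pr[heavy upstream rainfall | flood warning, dam release] ≈ 0.0220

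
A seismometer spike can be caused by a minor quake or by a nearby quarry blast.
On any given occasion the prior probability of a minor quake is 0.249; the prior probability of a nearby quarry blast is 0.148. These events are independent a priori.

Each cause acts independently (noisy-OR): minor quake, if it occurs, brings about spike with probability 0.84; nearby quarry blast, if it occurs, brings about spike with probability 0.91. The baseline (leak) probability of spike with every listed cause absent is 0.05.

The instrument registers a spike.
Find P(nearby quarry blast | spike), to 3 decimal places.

P(nearby quarry blast | spike) ≈ 0.394

Under noisy-OR, P(spike | causes) = 1 − (1−0.05)·∏(1−qᵢ) over the active causes.
Sum P(spike|·) weighted by the priors over the 4 (minor quake, nearby quarry blast) configurations:
  P(spike) = 0.05·0.751·0.852 + 0.9145·0.751·0.148 + 0.848·0.249·0.852 + 0.98632·0.249·0.148
        = 0.031993 + 0.101645 + 0.179902 + 0.036348 = 0.349888
Configurations with nearby quarry blast contribute 0.137993, so
  P(nearby quarry blast | spike) = 0.137993 / 0.349888 ≈ 0.394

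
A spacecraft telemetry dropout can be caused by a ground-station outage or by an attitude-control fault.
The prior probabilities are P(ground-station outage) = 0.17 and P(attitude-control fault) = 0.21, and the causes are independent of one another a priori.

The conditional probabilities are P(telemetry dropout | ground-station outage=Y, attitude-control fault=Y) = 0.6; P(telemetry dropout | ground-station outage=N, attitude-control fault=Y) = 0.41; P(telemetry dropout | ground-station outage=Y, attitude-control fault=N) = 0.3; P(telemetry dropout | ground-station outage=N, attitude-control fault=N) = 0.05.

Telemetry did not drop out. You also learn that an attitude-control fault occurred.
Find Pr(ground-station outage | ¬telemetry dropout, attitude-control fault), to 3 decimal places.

For the numerator, keep only ground-station outage=true terms: 0.4*0.17 = 0.068000
Normalizer over all consistent configurations: 0.59*0.83 + 0.4*0.17 = 0.557700
Posterior = 0.068000 / 0.557700 ≈ 0.122

Pr(ground-station outage | ¬telemetry dropout, attitude-control fault) ≈ 0.122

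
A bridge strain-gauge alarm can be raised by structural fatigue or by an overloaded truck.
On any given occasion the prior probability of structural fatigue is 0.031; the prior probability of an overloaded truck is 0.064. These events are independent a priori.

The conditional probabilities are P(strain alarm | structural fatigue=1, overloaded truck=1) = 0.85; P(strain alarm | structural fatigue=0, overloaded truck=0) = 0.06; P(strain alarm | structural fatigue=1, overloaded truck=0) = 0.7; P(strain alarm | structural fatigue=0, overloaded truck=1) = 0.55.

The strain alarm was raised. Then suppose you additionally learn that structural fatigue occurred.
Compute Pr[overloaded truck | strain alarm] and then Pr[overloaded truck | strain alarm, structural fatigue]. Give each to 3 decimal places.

Pr[overloaded truck | strain alarm] ≈ 0.324; Pr[overloaded truck | strain alarm, structural fatigue] ≈ 0.077

P(strain alarm) = 0.06*0.969*0.936 + 0.55*0.969*0.064 + 0.7*0.031*0.936 + 0.85*0.031*0.064 = 0.054419 + 0.034109 + 0.020311 + 0.001686 = 0.110525
The overloaded truck-present share is 0.034109 + 0.001686 = 0.035795.
Hence the posterior is 0.035795/0.110525 ≈ 0.324.

Now also conditioning on structural fatigue=true:
Numerator (weight on configurations with overloaded truck): 0.85×0.064 = 0.054400
The normalizing constant is 0.7×0.936 + 0.85×0.064 = 0.709600
Posterior = 0.054400 / 0.709600 ≈ 0.077
This is intercausal reasoning (explaining away): once structural fatigue accounts for the strain alarm, overloaded truck becomes less likely.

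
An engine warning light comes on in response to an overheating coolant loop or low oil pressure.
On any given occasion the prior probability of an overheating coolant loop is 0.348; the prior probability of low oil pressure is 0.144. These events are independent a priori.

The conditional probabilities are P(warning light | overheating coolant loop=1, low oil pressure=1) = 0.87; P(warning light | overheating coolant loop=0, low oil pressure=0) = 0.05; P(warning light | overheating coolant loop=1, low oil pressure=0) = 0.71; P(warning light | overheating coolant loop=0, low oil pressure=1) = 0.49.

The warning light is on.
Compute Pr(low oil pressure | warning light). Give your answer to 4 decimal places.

By total probability over the 4 (overheating coolant loop, low oil pressure) configurations:
  P(warning light) = 0.05·0.652·0.856 + 0.49·0.652·0.144 + 0.71·0.348·0.856 + 0.87·0.348·0.144
        = 0.027906 + 0.046005 + 0.211500 + 0.043597 = 0.329008
Configurations with low oil pressure contribute 0.089602, so
  P(low oil pressure | warning light) = 0.089602 / 0.329008 ≈ 0.2723

Pr(low oil pressure | warning light) ≈ 0.2723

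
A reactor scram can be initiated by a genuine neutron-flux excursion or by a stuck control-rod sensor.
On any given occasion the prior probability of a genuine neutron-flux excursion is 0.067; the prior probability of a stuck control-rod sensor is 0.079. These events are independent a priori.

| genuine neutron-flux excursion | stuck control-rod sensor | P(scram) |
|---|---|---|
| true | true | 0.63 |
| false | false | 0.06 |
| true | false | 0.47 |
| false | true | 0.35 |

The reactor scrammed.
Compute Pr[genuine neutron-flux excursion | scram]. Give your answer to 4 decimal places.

By total probability over the 4 (genuine neutron-flux excursion, stuck control-rod sensor) configurations:
  P(scram) = 0.06×0.933×0.921 + 0.35×0.933×0.079 + 0.47×0.067×0.921 + 0.63×0.067×0.079
        = 0.051558 + 0.025797 + 0.029002 + 0.003335 = 0.109692
The terms with genuine neutron-flux excursion present sum to 0.032337, so
  P(genuine neutron-flux excursion | scram) = 0.032337 / 0.109692 ≈ 0.2948

Pr[genuine neutron-flux excursion | scram] ≈ 0.2948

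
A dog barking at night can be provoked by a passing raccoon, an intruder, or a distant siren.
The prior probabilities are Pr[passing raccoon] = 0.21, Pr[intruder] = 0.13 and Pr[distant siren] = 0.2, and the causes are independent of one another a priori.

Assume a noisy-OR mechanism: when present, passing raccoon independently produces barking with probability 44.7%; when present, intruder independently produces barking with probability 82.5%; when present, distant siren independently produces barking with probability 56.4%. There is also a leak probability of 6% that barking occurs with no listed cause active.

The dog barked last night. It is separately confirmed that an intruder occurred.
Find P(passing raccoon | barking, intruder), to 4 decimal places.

Under noisy-OR, P(barking | causes) = 1 − (1−0.06)·∏(1−qᵢ) over the active causes.
Weight on passing raccoon=true, given the evidence: 0.152717 + 0.040334 = 0.193051
Denominator P(barking | intruder): 0.8355·0.79·0.8 + 0.928278·0.79·0.2 + 0.909031·0.21·0.8 + 0.960338·0.21·0.2 = 0.867755
P(passing raccoon | barking, intruder) = 0.193051/0.867755 ≈ 0.2225

P(passing raccoon | barking, intruder) ≈ 0.2225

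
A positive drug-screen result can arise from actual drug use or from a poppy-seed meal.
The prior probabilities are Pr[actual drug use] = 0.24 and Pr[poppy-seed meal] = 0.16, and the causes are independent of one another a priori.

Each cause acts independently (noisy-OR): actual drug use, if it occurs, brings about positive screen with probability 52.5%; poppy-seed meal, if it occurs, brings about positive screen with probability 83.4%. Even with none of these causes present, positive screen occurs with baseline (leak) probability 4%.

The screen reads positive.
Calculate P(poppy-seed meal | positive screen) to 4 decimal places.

Under noisy-OR, P(positive screen | causes) = 1 − (1−0.04)·∏(1−qᵢ) over the active causes.
Sum P(positive screen|·) weighted by the priors over the 4 (actual drug use, poppy-seed meal) configurations:
  P(positive screen) = 0.04·0.76·0.84 + 0.84064·0.76·0.16 + 0.544·0.24·0.84 + 0.924304·0.24·0.16
        = 0.025536 + 0.102222 + 0.109670 + 0.035493 = 0.272921
The terms with poppy-seed meal present sum to 0.137715, so
  P(poppy-seed meal | positive screen) = 0.137715 / 0.272921 ≈ 0.5046

P(poppy-seed meal | positive screen) ≈ 0.5046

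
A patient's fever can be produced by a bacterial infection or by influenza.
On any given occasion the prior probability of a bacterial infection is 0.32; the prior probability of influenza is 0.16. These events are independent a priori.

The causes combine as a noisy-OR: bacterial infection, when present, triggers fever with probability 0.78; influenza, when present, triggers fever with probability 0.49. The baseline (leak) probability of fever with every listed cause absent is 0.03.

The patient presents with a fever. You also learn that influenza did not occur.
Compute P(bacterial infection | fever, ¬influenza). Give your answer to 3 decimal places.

Under noisy-OR, P(fever | causes) = 1 − (1−0.03)·∏(1−qᵢ) over the active causes.
Weight on bacterial infection=true, given the evidence: 0.7866×0.32 = 0.251712
Denominator P(fever | ¬influenza): 0.03×0.68 + 0.7866×0.32 = 0.272112
Posterior = 0.251712 / 0.272112 ≈ 0.925

P(bacterial infection | fever, ¬influenza) ≈ 0.925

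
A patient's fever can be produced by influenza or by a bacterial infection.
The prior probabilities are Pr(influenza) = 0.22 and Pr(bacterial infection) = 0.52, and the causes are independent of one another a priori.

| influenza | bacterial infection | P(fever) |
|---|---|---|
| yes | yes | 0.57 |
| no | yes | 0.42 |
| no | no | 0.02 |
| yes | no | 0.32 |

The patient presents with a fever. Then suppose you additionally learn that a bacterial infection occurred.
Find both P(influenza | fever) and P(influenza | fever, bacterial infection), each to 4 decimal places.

P(influenza | fever) ≈ 0.3576; P(influenza | fever, bacterial infection) ≈ 0.2768

Weight on influenza=true, given the evidence: 0.033792 + 0.065208 = 0.099000
Normalizer over all consistent configurations: 0.02*0.78*0.48 + 0.42*0.78*0.52 + 0.32*0.22*0.48 + 0.57*0.22*0.52 = 0.276840
P(influenza | fever) = 0.099000/0.276840 ≈ 0.3576

Now condition on the additional information:
P(fever | bacterial infection) = 0.42×0.78 + 0.57×0.22 = 0.327600 + 0.125400 = 0.453000
Restricting to configurations with influenza present: 0.57×0.22 = 0.125400.
Hence the posterior is 0.125400/0.453000 ≈ 0.2768.
Conditioning on bacterial infection lowers the posterior on influenza: the classic explaining-away effect in a common-effect structure.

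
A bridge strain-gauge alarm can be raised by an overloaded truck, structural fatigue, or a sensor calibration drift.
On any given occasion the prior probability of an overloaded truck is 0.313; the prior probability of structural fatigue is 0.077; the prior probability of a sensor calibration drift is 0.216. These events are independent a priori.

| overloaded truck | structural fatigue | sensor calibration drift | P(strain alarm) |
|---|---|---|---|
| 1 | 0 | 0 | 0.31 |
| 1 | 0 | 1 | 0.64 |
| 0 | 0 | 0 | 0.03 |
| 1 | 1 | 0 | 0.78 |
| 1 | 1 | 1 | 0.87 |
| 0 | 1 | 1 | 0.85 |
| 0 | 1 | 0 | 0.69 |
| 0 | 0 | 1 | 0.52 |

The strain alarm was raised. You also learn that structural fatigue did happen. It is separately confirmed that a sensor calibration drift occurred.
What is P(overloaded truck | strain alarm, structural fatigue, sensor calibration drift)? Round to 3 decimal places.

Sum P(strain alarm|·) weighted by the priors over both values of overloaded truck:
  P(strain alarm | structural fatigue, sensor calibration drift) = 0.85·0.687 + 0.87·0.313
        = 0.583950 + 0.272310 = 0.856260
The terms with overloaded truck present sum to 0.272310, so
  P(overloaded truck | strain alarm, structural fatigue, sensor calibration drift) = 0.272310 / 0.856260 ≈ 0.318

P(overloaded truck | strain alarm, structural fatigue, sensor calibration drift) ≈ 0.318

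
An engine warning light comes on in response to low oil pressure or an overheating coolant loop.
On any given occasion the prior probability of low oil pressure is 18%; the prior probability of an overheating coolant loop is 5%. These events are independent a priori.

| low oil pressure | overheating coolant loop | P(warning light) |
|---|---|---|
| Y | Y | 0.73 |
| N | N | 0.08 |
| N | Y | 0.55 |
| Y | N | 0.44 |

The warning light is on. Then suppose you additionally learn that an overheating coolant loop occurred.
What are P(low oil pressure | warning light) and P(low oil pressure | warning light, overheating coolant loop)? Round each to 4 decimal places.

P(low oil pressure | warning light) ≈ 0.4908; P(low oil pressure | warning light, overheating coolant loop) ≈ 0.2256

Enumerate the 4 (low oil pressure, overheating coolant loop) configurations and weight by the priors:
  P(warning light) = 0.08×0.82×0.95 + 0.55×0.82×0.05 + 0.44×0.18×0.95 + 0.73×0.18×0.05
        = 0.062320 + 0.022550 + 0.075240 + 0.006570 = 0.166680
The terms with low oil pressure present sum to 0.081810, so
  P(low oil pressure | warning light) = 0.081810 / 0.166680 ≈ 0.4908

Now also conditioning on overheating coolant loop=true:
For the numerator, keep only low oil pressure=true terms: 0.73×0.18 = 0.131400
Normalizer over all consistent configurations: 0.55×0.82 + 0.73×0.18 = 0.582400
P(low oil pressure | warning light, overheating coolant loop) = 0.131400/0.582400 ≈ 0.2256
This is intercausal reasoning (explaining away): once overheating coolant loop accounts for the warning light, low oil pressure becomes less likely.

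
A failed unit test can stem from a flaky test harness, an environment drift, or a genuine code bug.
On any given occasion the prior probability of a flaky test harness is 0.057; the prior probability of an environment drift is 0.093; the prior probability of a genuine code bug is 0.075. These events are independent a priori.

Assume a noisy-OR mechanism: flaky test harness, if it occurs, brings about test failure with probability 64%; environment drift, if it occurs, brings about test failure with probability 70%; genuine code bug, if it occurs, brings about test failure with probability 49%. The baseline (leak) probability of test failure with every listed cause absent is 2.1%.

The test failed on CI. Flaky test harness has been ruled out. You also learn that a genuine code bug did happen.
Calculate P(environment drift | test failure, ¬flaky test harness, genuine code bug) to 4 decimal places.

Under noisy-OR, P(test failure | causes) = 1 − (1−0.021)·∏(1−qᵢ) over the active causes.
Enumerate both values of environment drift and weight by the priors:
  P(test failure | ¬flaky test harness, genuine code bug) = 0.50071*0.907 + 0.850213*0.093
        = 0.454144 + 0.079070 = 0.533214
Configurations with environment drift contribute 0.079070, so
  P(environment drift | test failure, ¬flaky test harness, genuine code bug) = 0.079070 / 0.533214 ≈ 0.1483

P(environment drift | test failure, ¬flaky test harness, genuine code bug) ≈ 0.1483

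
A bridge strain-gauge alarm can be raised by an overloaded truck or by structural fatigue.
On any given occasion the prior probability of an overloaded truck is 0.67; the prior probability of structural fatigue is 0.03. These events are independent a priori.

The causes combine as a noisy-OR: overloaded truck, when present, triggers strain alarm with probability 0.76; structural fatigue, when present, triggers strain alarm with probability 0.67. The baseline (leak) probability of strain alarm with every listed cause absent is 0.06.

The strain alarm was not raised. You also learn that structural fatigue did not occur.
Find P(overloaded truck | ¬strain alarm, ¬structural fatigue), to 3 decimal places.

Under noisy-OR, P(strain alarm | causes) = 1 − (1−0.06)·∏(1−qᵢ) over the active causes.
Numerator (weight on configurations with overloaded truck): 0.2256*0.67 = 0.151152
The normalizing constant is 0.94*0.33 + 0.2256*0.67 = 0.461352
P(overloaded truck | ¬strain alarm, ¬structural fatigue) = 0.151152/0.461352 ≈ 0.328

P(overloaded truck | ¬strain alarm, ¬structural fatigue) ≈ 0.328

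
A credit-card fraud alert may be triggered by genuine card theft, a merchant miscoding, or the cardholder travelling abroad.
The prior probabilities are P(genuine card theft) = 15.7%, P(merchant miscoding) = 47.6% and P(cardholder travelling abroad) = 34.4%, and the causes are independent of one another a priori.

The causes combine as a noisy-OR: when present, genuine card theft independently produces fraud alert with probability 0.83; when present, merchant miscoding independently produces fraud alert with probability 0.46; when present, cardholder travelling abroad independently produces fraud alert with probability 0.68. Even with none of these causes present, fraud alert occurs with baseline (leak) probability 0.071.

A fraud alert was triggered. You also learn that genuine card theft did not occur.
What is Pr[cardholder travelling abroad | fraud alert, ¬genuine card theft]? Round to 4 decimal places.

Under noisy-OR, P(fraud alert | causes) = 1 − (1−0.071)·∏(1−qᵢ) over the active causes.
Sum P(fraud alert|·) weighted by the priors over the 4 (merchant miscoding, cardholder travelling abroad) configurations:
  P(fraud alert | ¬genuine card theft) = 0.071×0.524×0.656 + 0.70272×0.524×0.344 + 0.49834×0.476×0.656 + 0.839469×0.476×0.344
        = 0.024406 + 0.126669 + 0.155610 + 0.137458 = 0.444143
The terms with cardholder travelling abroad present sum to 0.264127, so
  P(cardholder travelling abroad | fraud alert, ¬genuine card theft) = 0.264127 / 0.444143 ≈ 0.5947

Pr[cardholder travelling abroad | fraud alert, ¬genuine card theft] ≈ 0.5947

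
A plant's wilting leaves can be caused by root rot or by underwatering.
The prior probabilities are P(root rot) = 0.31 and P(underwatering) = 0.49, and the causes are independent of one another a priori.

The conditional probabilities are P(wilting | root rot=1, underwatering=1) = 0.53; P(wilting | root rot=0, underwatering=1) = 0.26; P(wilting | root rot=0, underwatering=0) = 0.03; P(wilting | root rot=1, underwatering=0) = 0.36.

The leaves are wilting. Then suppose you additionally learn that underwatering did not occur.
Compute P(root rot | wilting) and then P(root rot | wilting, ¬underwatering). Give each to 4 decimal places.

P(root rot | wilting) ≈ 0.5826; P(root rot | wilting, ¬underwatering) ≈ 0.8435

Numerator (weight on configurations with root rot): 0.056916 + 0.080507 = 0.137423
The normalizing constant is 0.03*0.69*0.51 + 0.26*0.69*0.49 + 0.36*0.31*0.51 + 0.53*0.31*0.49 = 0.235886
Posterior = 0.137423 / 0.235886 ≈ 0.5826

With the extra evidence:
Weight on root rot=true, given the evidence: 0.36×0.31 = 0.111600
Normalizer over all consistent configurations: 0.03×0.69 + 0.36×0.31 = 0.132300
P(root rot | wilting, ¬underwatering) = 0.111600/0.132300 ≈ 0.8435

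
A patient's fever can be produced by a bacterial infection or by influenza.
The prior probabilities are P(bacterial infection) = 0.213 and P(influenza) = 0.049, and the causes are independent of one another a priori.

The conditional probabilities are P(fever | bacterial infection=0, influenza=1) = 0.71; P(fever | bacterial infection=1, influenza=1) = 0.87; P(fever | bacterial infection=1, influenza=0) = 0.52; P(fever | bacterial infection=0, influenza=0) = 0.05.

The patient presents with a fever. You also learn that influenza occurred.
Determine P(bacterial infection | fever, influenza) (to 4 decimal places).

P(bacterial infection | fever, influenza) ≈ 0.2490

Sum P(fever|·) weighted by the priors over both values of bacterial infection:
  P(fever | influenza) = 0.71×0.787 + 0.87×0.213
        = 0.558770 + 0.185310 = 0.744080
Configurations with bacterial infection contribute 0.185310, so
  P(bacterial infection | fever, influenza) = 0.185310 / 0.744080 ≈ 0.2490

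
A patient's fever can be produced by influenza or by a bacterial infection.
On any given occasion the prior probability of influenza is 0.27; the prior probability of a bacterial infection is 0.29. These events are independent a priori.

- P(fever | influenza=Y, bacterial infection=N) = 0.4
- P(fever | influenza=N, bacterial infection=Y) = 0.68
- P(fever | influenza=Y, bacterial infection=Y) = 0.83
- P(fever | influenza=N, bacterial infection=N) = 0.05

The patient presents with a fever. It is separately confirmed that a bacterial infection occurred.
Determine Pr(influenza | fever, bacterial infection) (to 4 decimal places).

P(fever | bacterial infection) = 0.68·0.73 + 0.83·0.27 = 0.496400 + 0.224100 = 0.720500
Restricting to configurations with influenza present: 0.83·0.27 = 0.224100.
Hence the posterior is 0.224100/0.720500 ≈ 0.3110.

Pr(influenza | fever, bacterial infection) ≈ 0.3110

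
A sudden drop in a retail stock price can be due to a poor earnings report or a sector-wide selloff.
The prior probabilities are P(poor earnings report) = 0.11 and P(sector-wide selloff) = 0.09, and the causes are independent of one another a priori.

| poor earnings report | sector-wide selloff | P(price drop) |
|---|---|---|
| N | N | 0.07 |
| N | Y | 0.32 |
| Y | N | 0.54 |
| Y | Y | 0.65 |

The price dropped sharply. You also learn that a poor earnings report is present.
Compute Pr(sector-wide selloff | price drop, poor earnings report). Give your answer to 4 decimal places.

P(price drop | poor earnings report) = 0.54·0.91 + 0.65·0.09 = 0.491400 + 0.058500 = 0.549900
Restricting to configurations with sector-wide selloff present: 0.65·0.09 = 0.058500.
Hence the posterior is 0.058500/0.549900 ≈ 0.1064.

Pr(sector-wide selloff | price drop, poor earnings report) ≈ 0.1064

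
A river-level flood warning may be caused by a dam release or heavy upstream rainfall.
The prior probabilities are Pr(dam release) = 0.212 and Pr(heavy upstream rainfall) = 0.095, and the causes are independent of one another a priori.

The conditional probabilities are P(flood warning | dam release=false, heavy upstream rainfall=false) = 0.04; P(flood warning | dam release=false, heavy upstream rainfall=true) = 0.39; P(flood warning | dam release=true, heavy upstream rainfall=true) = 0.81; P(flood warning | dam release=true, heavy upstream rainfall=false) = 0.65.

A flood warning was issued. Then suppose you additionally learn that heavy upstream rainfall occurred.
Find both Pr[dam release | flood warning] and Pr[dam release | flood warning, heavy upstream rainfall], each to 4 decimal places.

For the numerator, keep only dam release=true terms: 0.124709 + 0.016313 = 0.141022
Normalizer over all consistent configurations: 0.04*0.788*0.905 + 0.39*0.788*0.095 + 0.65*0.212*0.905 + 0.81*0.212*0.095 = 0.198743
Posterior = 0.141022 / 0.198743 ≈ 0.7096

With the extra evidence:
Weight on dam release=true, given the evidence: 0.81*0.212 = 0.171720
Denominator P(flood warning | heavy upstream rainfall): 0.39*0.788 + 0.81*0.212 = 0.479040
Posterior = 0.171720 / 0.479040 ≈ 0.3585

Pr[dam release | flood warning] ≈ 0.7096; Pr[dam release | flood warning, heavy upstream rainfall] ≈ 0.3585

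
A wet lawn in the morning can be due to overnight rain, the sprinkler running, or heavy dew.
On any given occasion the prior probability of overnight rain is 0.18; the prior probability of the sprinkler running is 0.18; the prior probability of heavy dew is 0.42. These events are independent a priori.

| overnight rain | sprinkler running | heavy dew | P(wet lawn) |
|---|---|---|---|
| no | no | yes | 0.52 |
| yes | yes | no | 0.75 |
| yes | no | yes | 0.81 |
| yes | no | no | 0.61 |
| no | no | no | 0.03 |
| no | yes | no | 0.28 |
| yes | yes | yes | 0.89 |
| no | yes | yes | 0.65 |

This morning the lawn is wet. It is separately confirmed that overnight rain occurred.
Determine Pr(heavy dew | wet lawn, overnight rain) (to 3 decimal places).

P(wet lawn | overnight rain) = 0.61×0.82×0.58 + 0.81×0.82×0.42 + 0.75×0.18×0.58 + 0.89×0.18×0.42 = 0.290116 + 0.278964 + 0.078300 + 0.067284 = 0.714664
Restricting to configurations with heavy dew present: 0.278964 + 0.067284 = 0.346248.
P(heavy dew | wet lawn, overnight rain) = 0.346248 / 0.714664 ≈ 0.484

Pr(heavy dew | wet lawn, overnight rain) ≈ 0.484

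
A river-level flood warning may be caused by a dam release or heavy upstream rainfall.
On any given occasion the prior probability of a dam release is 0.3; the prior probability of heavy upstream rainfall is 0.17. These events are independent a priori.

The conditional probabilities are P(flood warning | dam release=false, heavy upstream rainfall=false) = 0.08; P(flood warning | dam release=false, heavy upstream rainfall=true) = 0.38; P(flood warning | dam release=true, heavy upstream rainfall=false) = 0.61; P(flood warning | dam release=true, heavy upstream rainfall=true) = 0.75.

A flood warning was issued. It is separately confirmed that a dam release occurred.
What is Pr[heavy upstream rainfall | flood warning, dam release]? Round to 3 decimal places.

Pr[heavy upstream rainfall | flood warning, dam release] ≈ 0.201

For the numerator, keep only heavy upstream rainfall=true terms: 0.75*0.17 = 0.127500
The normalizing constant is 0.61*0.83 + 0.75*0.17 = 0.633800
Posterior = 0.127500 / 0.633800 ≈ 0.201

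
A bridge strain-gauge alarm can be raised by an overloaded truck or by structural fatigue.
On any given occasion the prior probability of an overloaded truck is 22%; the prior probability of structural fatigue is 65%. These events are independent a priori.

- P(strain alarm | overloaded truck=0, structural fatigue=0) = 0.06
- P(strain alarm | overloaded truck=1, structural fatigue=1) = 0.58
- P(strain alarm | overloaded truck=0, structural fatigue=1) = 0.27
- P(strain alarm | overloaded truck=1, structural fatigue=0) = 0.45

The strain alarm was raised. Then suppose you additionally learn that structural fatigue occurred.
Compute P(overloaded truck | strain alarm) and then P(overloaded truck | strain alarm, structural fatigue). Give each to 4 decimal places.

P(strain alarm) = 0.06×0.78×0.35 + 0.27×0.78×0.65 + 0.45×0.22×0.35 + 0.58×0.22×0.65 = 0.016380 + 0.136890 + 0.034650 + 0.082940 = 0.270860
Restricting to configurations with overloaded truck present: 0.034650 + 0.082940 = 0.117590.
P(overloaded truck | strain alarm) = 0.117590 / 0.270860 ≈ 0.4341

Now also conditioning on structural fatigue=true:
Numerator (weight on configurations with overloaded truck): 0.58×0.22 = 0.127600
Denominator P(strain alarm | structural fatigue): 0.27×0.78 + 0.58×0.22 = 0.338200
P(overloaded truck | strain alarm, structural fatigue) = 0.127600/0.338200 ≈ 0.3773
Conditioning on structural fatigue lowers the posterior on overloaded truck: the classic explaining-away effect in a common-effect structure.

P(overloaded truck | strain alarm) ≈ 0.4341; P(overloaded truck | strain alarm, structural fatigue) ≈ 0.3773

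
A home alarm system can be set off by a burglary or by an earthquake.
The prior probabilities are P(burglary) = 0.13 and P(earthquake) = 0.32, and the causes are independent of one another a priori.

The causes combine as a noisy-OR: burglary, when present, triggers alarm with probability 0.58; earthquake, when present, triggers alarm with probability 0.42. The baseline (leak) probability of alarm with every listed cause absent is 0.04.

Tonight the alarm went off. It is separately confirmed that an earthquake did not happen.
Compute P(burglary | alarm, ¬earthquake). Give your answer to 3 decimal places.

P(burglary | alarm, ¬earthquake) ≈ 0.690

Under noisy-OR, P(alarm | causes) = 1 − (1−0.04)·∏(1−qᵢ) over the active causes.
For the numerator, keep only burglary=true terms: 0.5968·0.13 = 0.077584
Normalizer over all consistent configurations: 0.04·0.87 + 0.5968·0.13 = 0.112384
P(burglary | alarm, ¬earthquake) = 0.077584/0.112384 ≈ 0.690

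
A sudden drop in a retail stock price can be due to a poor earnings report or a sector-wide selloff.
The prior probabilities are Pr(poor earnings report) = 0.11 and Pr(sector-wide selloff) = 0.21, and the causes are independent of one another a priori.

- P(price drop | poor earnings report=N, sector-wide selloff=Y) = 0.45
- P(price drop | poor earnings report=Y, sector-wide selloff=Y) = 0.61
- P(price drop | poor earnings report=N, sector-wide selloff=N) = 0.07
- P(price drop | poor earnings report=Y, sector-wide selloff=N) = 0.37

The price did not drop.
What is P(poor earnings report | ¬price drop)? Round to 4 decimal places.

P(poor earnings report | ¬price drop) ≈ 0.0777

Numerator (weight on configurations with poor earnings report): 0.054747 + 0.009009 = 0.063756
Normalizer over all consistent configurations: 0.93·0.89·0.79 + 0.55·0.89·0.21 + 0.63·0.11·0.79 + 0.39·0.11·0.21 = 0.820434
P(poor earnings report | ¬price drop) = 0.063756/0.820434 ≈ 0.0777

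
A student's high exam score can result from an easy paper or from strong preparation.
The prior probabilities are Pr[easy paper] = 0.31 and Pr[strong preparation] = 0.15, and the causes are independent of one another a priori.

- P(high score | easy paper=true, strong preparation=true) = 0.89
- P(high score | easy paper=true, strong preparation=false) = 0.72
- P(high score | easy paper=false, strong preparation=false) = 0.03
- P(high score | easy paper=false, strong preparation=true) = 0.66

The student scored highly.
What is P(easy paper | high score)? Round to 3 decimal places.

P(easy paper | high score) ≈ 0.729

P(high score) = 0.03×0.69×0.85 + 0.66×0.69×0.15 + 0.72×0.31×0.85 + 0.89×0.31×0.15 = 0.017595 + 0.068310 + 0.189720 + 0.041385 = 0.317010
Restricting to configurations with easy paper present: 0.189720 + 0.041385 = 0.231105.
Hence the posterior is 0.231105/0.317010 ≈ 0.729.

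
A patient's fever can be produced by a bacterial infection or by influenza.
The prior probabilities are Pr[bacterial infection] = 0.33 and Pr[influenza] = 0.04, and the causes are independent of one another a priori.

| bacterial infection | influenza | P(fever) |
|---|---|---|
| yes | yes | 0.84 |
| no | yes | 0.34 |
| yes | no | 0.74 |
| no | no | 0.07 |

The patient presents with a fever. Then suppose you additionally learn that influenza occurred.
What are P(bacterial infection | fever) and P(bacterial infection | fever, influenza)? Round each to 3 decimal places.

P(bacterial infection | fever) ≈ 0.819; P(bacterial infection | fever, influenza) ≈ 0.549

For the numerator, keep only bacterial infection=true terms: 0.234432 + 0.011088 = 0.245520
Normalizer over all consistent configurations: 0.07·0.67·0.96 + 0.34·0.67·0.04 + 0.74·0.33·0.96 + 0.84·0.33·0.04 = 0.299656
Posterior = 0.245520 / 0.299656 ≈ 0.819

With the extra evidence:
P(fever | influenza) = 0.34*0.67 + 0.84*0.33 = 0.227800 + 0.277200 = 0.505000
The bacterial infection-present share is 0.84*0.33 = 0.277200.
Hence the posterior is 0.277200/0.505000 ≈ 0.549.
Conditioning on influenza lowers the posterior on bacterial infection: the classic explaining-away effect in a common-effect structure.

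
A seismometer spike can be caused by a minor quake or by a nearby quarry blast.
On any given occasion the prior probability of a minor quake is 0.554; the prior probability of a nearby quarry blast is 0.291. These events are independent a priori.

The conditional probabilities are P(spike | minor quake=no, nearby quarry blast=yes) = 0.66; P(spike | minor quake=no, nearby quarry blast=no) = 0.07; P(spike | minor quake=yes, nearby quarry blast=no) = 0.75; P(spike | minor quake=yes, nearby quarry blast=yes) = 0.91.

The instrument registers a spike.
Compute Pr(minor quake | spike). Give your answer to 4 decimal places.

Pr(minor quake | spike) ≈ 0.8037

Sum P(spike|·) weighted by the priors over the 4 (minor quake, nearby quarry blast) configurations:
  P(spike) = 0.07*0.446*0.709 + 0.66*0.446*0.291 + 0.75*0.554*0.709 + 0.91*0.554*0.291
        = 0.022135 + 0.085659 + 0.294590 + 0.146705 = 0.549089
The terms with minor quake present sum to 0.441295, so
  P(minor quake | spike) = 0.441295 / 0.549089 ≈ 0.8037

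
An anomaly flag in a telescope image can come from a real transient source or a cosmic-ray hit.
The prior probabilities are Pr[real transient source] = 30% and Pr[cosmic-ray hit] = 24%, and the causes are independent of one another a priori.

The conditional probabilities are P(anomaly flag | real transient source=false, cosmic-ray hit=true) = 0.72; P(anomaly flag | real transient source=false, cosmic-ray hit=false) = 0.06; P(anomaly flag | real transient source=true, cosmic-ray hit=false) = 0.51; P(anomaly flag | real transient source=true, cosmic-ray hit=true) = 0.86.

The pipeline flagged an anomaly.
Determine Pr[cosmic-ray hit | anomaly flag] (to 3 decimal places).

Pr[cosmic-ray hit | anomaly flag] ≈ 0.552

By total probability over the 4 (real transient source, cosmic-ray hit) configurations:
  P(anomaly flag) = 0.06·0.7·0.76 + 0.72·0.7·0.24 + 0.51·0.3·0.76 + 0.86·0.3·0.24
        = 0.031920 + 0.120960 + 0.116280 + 0.061920 = 0.331080
Configurations with cosmic-ray hit contribute 0.182880, so
  P(cosmic-ray hit | anomaly flag) = 0.182880 / 0.331080 ≈ 0.552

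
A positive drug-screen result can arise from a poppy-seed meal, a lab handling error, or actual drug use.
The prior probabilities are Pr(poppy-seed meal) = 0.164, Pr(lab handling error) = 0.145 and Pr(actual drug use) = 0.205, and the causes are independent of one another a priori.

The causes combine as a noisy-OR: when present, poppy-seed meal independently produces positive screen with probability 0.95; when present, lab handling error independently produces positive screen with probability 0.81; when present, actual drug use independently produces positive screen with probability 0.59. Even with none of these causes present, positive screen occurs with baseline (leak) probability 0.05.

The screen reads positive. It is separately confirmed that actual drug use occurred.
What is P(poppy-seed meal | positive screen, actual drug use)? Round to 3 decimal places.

P(poppy-seed meal | positive screen, actual drug use) ≈ 0.227

Under noisy-OR, P(positive screen | causes) = 1 − (1−0.05)·∏(1−qᵢ) over the active causes.
P(positive screen | actual drug use) = 0.6105×0.836×0.855 + 0.925995×0.836×0.145 + 0.980525×0.164×0.855 + 0.9963×0.164×0.145 = 0.436373 + 0.112249 + 0.137489 + 0.023692 = 0.709803
Of this, 0.161181 comes from 0.137489 + 0.023692 (the poppy-seed meal=true cases).
So P(poppy-seed meal | positive screen, actual drug use) = 0.161181/0.709803 ≈ 0.227.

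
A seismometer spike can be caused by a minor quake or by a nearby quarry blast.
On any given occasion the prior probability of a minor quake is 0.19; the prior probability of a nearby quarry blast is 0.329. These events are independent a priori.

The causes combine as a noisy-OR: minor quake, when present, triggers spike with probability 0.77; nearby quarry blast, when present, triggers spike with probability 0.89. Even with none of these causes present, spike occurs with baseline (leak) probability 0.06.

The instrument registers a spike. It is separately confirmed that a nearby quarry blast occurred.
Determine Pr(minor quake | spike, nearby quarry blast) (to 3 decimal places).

Pr(minor quake | spike, nearby quarry blast) ≈ 0.203

Under noisy-OR, P(spike | causes) = 1 − (1−0.06)·∏(1−qᵢ) over the active causes.
P(spike | nearby quarry blast) = 0.8966·0.81 + 0.976218·0.19 = 0.726246 + 0.185481 = 0.911727
Of this, 0.185481 comes from 0.976218·0.19 (the minor quake=true cases).
Hence the posterior is 0.185481/0.911727 ≈ 0.203.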